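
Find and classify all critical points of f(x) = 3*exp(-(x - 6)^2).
f'(x) = 6*(6 - x)*exp(-(x - 6)^2)

Solve f'(x) = 0:
  f'(x) = (36 - 6*x)·exp(-(x - 6)^2) and exp(-(x - 6)^2) > 0 for every x, so f'(x) = 0 ⇔ 36 - 6*x = 0.
  Factor: 36 - 6*x = -6*(x - 6) = 0.
  ⇒ x = 6

f''(x) = 6*(2*(x - 6)^2 - 1)*exp(-(x - 6)^2)
Second-derivative test at each critical point:
  f''(6) = -6 < 0 → local maximum

Critical points: x = 6 (local maximum)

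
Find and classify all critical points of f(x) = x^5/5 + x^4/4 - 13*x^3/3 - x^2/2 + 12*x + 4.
f'(x) = x^4 + x^3 - 13*x^2 - x + 12

Solve f'(x) = 0:
  Factor: x^4 + x^3 - 13*x^2 - x + 12 = (x - 3)*(x - 1)*(x + 1)*(x + 4) = 0.
  ⇒ x = -4, -1, 1, 3

f''(x) = 4*x^3 + 3*x^2 - 26*x - 1
Second-derivative test at each critical point:
  f''(-4) = -105 < 0 → local maximum
  f''(-1) = 24 > 0 → local minimum
  f''(1) = -20 < 0 → local maximum
  f''(3) = 56 > 0 → local minimum

Critical points: x = -4 (local maximum); x = -1 (local minimum); x = 1 (local maximum); x = 3 (local minimum)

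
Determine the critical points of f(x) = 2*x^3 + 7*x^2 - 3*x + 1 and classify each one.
f'(x) = 6*x^2 + 14*x - 3

Solve f'(x) = 0:
  6*x^2 + 14*x - 3 = 0 has no rational roots; quadratic formula: x = (-14 ± √268)/12.
  ⇒ x = -sqrt(67)/6 - 7/6 ≈ -2.5309, -7/6 + sqrt(67)/6 ≈ 0.1976

f''(x) = 12*x + 14
Second-derivative test at each critical point:
  f''(-2.5309) = -16.3707 < 0 → local maximum
  f''(0.1976) = 16.3707 > 0 → local minimum

Critical points: x = -sqrt(67)/6 - 7/6 ≈ -2.5309 (local maximum); x = -7/6 + sqrt(67)/6 ≈ 0.1976 (local minimum)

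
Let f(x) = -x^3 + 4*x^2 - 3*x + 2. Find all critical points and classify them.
f'(x) = -3*x^2 + 8*x - 3

Solve f'(x) = 0:
  3*x^2 - 8*x + 3 = 0 has no rational roots; quadratic formula: x = (8 ± √28)/6.
  ⇒ x = 4/3 - sqrt(7)/3 ≈ 0.4514, sqrt(7)/3 + 4/3 ≈ 2.2153

f''(x) = 8 - 6*x
Second-derivative test at each critical point:
  f''(0.4514) = 5.2915 > 0 → local minimum
  f''(2.2153) = -5.2915 < 0 → local maximum

Critical points: x = 4/3 - sqrt(7)/3 ≈ 0.4514 (local minimum); x = sqrt(7)/3 + 4/3 ≈ 2.2153 (local maximum)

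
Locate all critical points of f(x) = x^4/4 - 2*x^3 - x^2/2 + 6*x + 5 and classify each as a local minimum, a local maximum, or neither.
f'(x) = x^3 - 6*x^2 - x + 6

Solve f'(x) = 0:
  Factor: x^3 - 6*x^2 - x + 6 = (x - 6)*(x - 1)*(x + 1) = 0.
  ⇒ x = -1, 1, 6

f''(x) = 3*x^2 - 12*x - 1
Second-derivative test at each critical point:
  f''(-1) = 14 > 0 → local minimum
  f''(1) = -10 < 0 → local maximum
  f''(6) = 35 > 0 → local minimum

Critical points: x = -1 (local minimum); x = 1 (local maximum); x = 6 (local minimum)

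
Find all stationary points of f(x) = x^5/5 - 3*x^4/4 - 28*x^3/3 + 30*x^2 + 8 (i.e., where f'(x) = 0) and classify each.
f'(x) = x*(x^3 - 3*x^2 - 28*x + 60)

Solve f'(x) = 0:
  Factor: x^4 - 3*x^3 - 28*x^2 + 60*x = x*(x - 6)*(x - 2)*(x + 5) = 0.
  ⇒ x = -5, 0, 2, 6

f''(x) = 4*x^3 - 9*x^2 - 56*x + 60
Second-derivative test at each critical point:
  f''(-5) = -385 < 0 → local maximum
  f''(0) = 60 > 0 → local minimum
  f''(2) = -56 < 0 → local maximum
  f''(6) = 264 > 0 → local minimum

Critical points: x = -5 (local maximum); x = 0 (local minimum); x = 2 (local maximum); x = 6 (local minimum)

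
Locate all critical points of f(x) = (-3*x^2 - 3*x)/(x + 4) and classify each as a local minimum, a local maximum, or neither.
f'(x) = 3*(-x^2 - 8*x - 4)/(x^2 + 8*x + 16)

Solve f'(x) = 0:
  f'(x) = -3*(x^2 + 8*x + 4)/(x + 4)^2; the denominator is positive wherever f is defined, so f'(x) = 0 ⇔ -3*x^2 - 24*x - 12 = 0.
  Factor: -3*x^2 - 24*x - 12 = -3*(x^2 + 8*x + 4); x^2 + 8*x + 4 = 0 has no rational roots; quadratic formula: x = (-8 ± √48)/2.
  ⇒ x = -4 - 2*sqrt(3) ≈ -7.4641, -4 + 2*sqrt(3) ≈ -0.5359

f''(x) = -72/(x^3 + 12*x^2 + 48*x + 64)
Second-derivative test at each critical point:
  f''(-7.4641) = 1.7321 > 0 → local minimum
  f''(-0.5359) = -1.7321 < 0 → local maximum

Critical points: x = -4 - 2*sqrt(3) ≈ -7.4641 (local minimum); x = -4 + 2*sqrt(3) ≈ -0.5359 (local maximum)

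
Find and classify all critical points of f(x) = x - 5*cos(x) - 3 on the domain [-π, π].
f'(x) = 5*sin(x) + 1

Solve f'(x) = 0 on [-π, π]:
  f'(x) = 0 ⇔ sin(x) = -1/5, i.e. x = arcsin(-1/5) + 2nπ or x = π − arcsin(-1/5) + 2nπ; keep the solutions lying in [-π, π].
  ⇒ x = -pi + asin(1/5) ≈ -2.9402, -asin(1/5) ≈ -0.2014

f''(x) = 5*cos(x)
Second-derivative test at each critical point:
  f''(-2.9402) = -4.8990 < 0 → local maximum
  f''(-0.2014) = 4.8990 > 0 → local minimum

Critical points: x = -pi + asin(1/5) ≈ -2.9402 (local maximum); x = -asin(1/5) ≈ -0.2014 (local minimum)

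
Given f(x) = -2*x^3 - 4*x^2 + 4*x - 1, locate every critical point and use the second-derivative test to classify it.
f'(x) = -6*x^2 - 8*x + 4

Solve f'(x) = 0:
  Factor: -6*x^2 - 8*x + 4 = -2*(3*x^2 + 4*x - 2); 3*x^2 + 4*x - 2 = 0 has no rational roots; quadratic formula: x = (-4 ± √40)/6.
  ⇒ x = -sqrt(10)/3 - 2/3 ≈ -1.7208, -2/3 + sqrt(10)/3 ≈ 0.3874

f''(x) = -12*x - 8
Second-derivative test at each critical point:
  f''(-1.7208) = 12.6491 > 0 → local minimum
  f''(0.3874) = -12.6491 < 0 → local maximum

Critical points: x = -sqrt(10)/3 - 2/3 ≈ -1.7208 (local minimum); x = -2/3 + sqrt(10)/3 ≈ 0.3874 (local maximum)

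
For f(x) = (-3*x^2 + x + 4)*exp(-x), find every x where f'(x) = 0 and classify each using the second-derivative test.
f'(x) = (3*x^2 - 7*x - 3)*exp(-x)

Solve f'(x) = 0:
  f'(x) = (3*x^2 - 7*x - 3)·exp(-x) and exp(-x) > 0 for every x, so f'(x) = 0 ⇔ 3*x^2 - 7*x - 3 = 0.
  3*x^2 - 7*x - 3 = 0 has no rational roots; quadratic formula: x = (7 ± √85)/6.
  ⇒ x = 7/6 - sqrt(85)/6 ≈ -0.3699, 7/6 + sqrt(85)/6 ≈ 2.7033

f''(x) = (-3*x^2 + 13*x - 4)*exp(-x)
Second-derivative test at each critical point:
  f''(-0.3699) = -13.3464 < 0 → local maximum
  f''(2.7033) = 0.6176 > 0 → local minimum

Critical points: x = 7/6 - sqrt(85)/6 ≈ -0.3699 (local maximum); x = 7/6 + sqrt(85)/6 ≈ 2.7033 (local minimum)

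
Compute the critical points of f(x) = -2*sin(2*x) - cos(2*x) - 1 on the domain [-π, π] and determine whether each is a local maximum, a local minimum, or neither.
f'(x) = 2*sin(2*x) - 4*cos(2*x)

Solve f'(x) = 0 on [-π, π]:
  f'(x) = 0 ⇔ -2*cos(2*x) = -sin(2*x) ⇔ tan(2*x) = 2, i.e. 2*x = arctan(2) + nπ; keep the solutions lying in [-π, π].
  ⇒ x = -pi + atan(2)/2 ≈ -2.5880, -pi/2 + atan(2)/2 ≈ -1.0172, atan(2)/2 ≈ 0.5536, atan(2)/2 + pi/2 ≈ 2.1244

f''(x) = 8*sin(2*x) + 4*cos(2*x)
Second-derivative test at each critical point:
  f''(-2.5880) = 8.9443 > 0 → local minimum
  f''(-1.0172) = -8.9443 < 0 → local maximum
  f''(0.5536) = 8.9443 > 0 → local minimum
  f''(2.1244) = -8.9443 < 0 → local maximum

Critical points: x = -pi + atan(2)/2 ≈ -2.5880 (local minimum); x = -pi/2 + atan(2)/2 ≈ -1.0172 (local maximum); x = atan(2)/2 ≈ 0.5536 (local minimum); x = atan(2)/2 + pi/2 ≈ 2.1244 (local maximum)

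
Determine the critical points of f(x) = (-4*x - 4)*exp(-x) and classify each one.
f'(x) = 4*x*exp(-x)

Solve f'(x) = 0:
  f'(x) = (4*x)·exp(-x) and exp(-x) > 0 for every x, so f'(x) = 0 ⇔ 4*x = 0.
  4*x = 0.
  ⇒ x = 0

f''(x) = 4*(1 - x)*exp(-x)
Second-derivative test at each critical point:
  f''(0) = 4 > 0 → local minimum

Critical points: x = 0 (local minimum)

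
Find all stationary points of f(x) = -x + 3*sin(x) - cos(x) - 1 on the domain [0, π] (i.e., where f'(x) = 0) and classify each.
f'(x) = sin(x) + 3*cos(x) - 1

Solve f'(x) = 0 on [0, π]:
  f'(x) = 0 ⇔ sin(x) + 3*cos(x) = 1. Write the left side as R·cos(x + φ) with R = √(3² + (-1)²) = sqrt(10), cos φ = 3*sqrt(10)/10, sin φ = -sqrt(10)/10; then cos(x + φ) = sqrt(10)/10. Solve for x and keep the solutions lying in [0, π].
  ⇒ x = pi/2 ≈ 1.5708

f''(x) = -3*sin(x) + cos(x)
Second-derivative test at each critical point:
  f''(1.5708) = -3 < 0 → local maximum

Critical points: x = pi/2 ≈ 1.5708 (local maximum)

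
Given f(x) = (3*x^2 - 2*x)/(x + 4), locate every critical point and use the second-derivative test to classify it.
f'(x) = (3*x^2 + 24*x - 8)/(x^2 + 8*x + 16)

Solve f'(x) = 0:
  f'(x) = (3*x^2 + 24*x - 8)/(x + 4)^2; the denominator is positive wherever f is defined, so f'(x) = 0 ⇔ 3*x^2 + 24*x - 8 = 0.
  3*x^2 + 24*x - 8 = 0 has no rational roots; quadratic formula: x = (-24 ± √672)/6.
  ⇒ x = -2*sqrt(42)/3 - 4 ≈ -8.3205, -4 + 2*sqrt(42)/3 ≈ 0.3205

f''(x) = 112/(x^3 + 12*x^2 + 48*x + 64)
Second-derivative test at each critical point:
  f''(-8.3205) = -1.3887 < 0 → local maximum
  f''(0.3205) = 1.3887 > 0 → local minimum

Critical points: x = -2*sqrt(42)/3 - 4 ≈ -8.3205 (local maximum); x = -4 + 2*sqrt(42)/3 ≈ 0.3205 (local minimum)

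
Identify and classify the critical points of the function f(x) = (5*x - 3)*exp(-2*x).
f'(x) = (11 - 10*x)*exp(-2*x)

Solve f'(x) = 0:
  f'(x) = (11 - 10*x)·exp(-2*x) and exp(-2*x) > 0 for every x, so f'(x) = 0 ⇔ 11 - 10*x = 0.
  11 - 10*x = 0.
  ⇒ x = 11/10

f''(x) = 4*(5*x - 8)*exp(-2*x)
Second-derivative test at each critical point:
  f''(11/10) = -1.1080 < 0 → local maximum

Critical points: x = 11/10 (local maximum)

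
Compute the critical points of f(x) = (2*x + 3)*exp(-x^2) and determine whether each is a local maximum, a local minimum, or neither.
f'(x) = 2*(-x*(2*x + 3) + 1)*exp(-x^2)

Solve f'(x) = 0:
  f'(x) = (-4*x^2 - 6*x + 2)·exp(-x^2) and exp(-x^2) > 0 for every x, so f'(x) = 0 ⇔ -4*x^2 - 6*x + 2 = 0.
  Factor: -4*x^2 - 6*x + 2 = -2*(2*x^2 + 3*x - 1); 2*x^2 + 3*x - 1 = 0 has no rational roots; quadratic formula: x = (-3 ± √17)/4.
  ⇒ x = -sqrt(17)/4 - 3/4 ≈ -1.7808, -3/4 + sqrt(17)/4 ≈ 0.2808

f''(x) = 2*(2*x^2*(2*x + 3) - 6*x - 3)*exp(-x^2)
Second-derivative test at each critical point:
  f''(-1.7808) = 0.3460 > 0 → local minimum
  f''(0.2808) = -7.6211 < 0 → local maximum

Critical points: x = -sqrt(17)/4 - 3/4 ≈ -1.7808 (local minimum); x = -3/4 + sqrt(17)/4 ≈ 0.2808 (local maximum)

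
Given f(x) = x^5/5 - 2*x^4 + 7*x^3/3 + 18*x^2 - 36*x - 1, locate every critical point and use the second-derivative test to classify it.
f'(x) = x^4 - 8*x^3 + 7*x^2 + 36*x - 36

Solve f'(x) = 0:
  Factor: x^4 - 8*x^3 + 7*x^2 + 36*x - 36 = (x - 6)*(x - 3)*(x - 1)*(x + 2) = 0.
  ⇒ x = -2, 1, 3, 6

f''(x) = 4*x^3 - 24*x^2 + 14*x + 36
Second-derivative test at each critical point:
  f''(-2) = -120 < 0 → local maximum
  f''(1) = 30 > 0 → local minimum
  f''(3) = -30 < 0 → local maximum
  f''(6) = 120 > 0 → local minimum

Critical points: x = -2 (local maximum); x = 1 (local minimum); x = 3 (local maximum); x = 6 (local minimum)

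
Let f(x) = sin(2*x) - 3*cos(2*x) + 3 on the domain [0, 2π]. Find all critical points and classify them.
f'(x) = 6*sin(2*x) + 2*cos(2*x)

Solve f'(x) = 0 on [0, 2π]:
  f'(x) = 0 ⇔ cos(2*x) = -3*sin(2*x) ⇔ tan(2*x) = -1/3, i.e. 2*x = arctan(-1/3) + nπ; keep the solutions lying in [0, 2π].
  ⇒ x = -atan(1/3)/2 + pi/2 ≈ 1.4099, pi - atan(1/3)/2 ≈ 2.9807, -atan(1/3)/2 + 3*pi/2 ≈ 4.5515, -atan(1/3)/2 + 2*pi ≈ 6.1223

f''(x) = -4*sin(2*x) + 12*cos(2*x)
Second-derivative test at each critical point:
  f''(1.4099) = -12.6491 < 0 → local maximum
  f''(2.9807) = 12.6491 > 0 → local minimum
  f''(4.5515) = -12.6491 < 0 → local maximum
  f''(6.1223) = 12.6491 > 0 → local minimum

Critical points: x = -atan(1/3)/2 + pi/2 ≈ 1.4099 (local maximum); x = pi - atan(1/3)/2 ≈ 2.9807 (local minimum); x = -atan(1/3)/2 + 3*pi/2 ≈ 4.5515 (local maximum); x = -atan(1/3)/2 + 2*pi ≈ 6.1223 (local minimum)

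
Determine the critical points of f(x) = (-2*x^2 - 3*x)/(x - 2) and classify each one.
f'(x) = 2*(-x^2 + 4*x + 3)/(x^2 - 4*x + 4)

Solve f'(x) = 0:
  f'(x) = -2*(x^2 - 4*x - 3)/(x - 2)^2; the denominator is positive wherever f is defined, so f'(x) = 0 ⇔ -2*x^2 + 8*x + 6 = 0.
  Factor: -2*x^2 + 8*x + 6 = -2*(x^2 - 4*x - 3); x^2 - 4*x - 3 = 0 has no rational roots; quadratic formula: x = (4 ± √28)/2.
  ⇒ x = 2 - sqrt(7) ≈ -0.6458, 2 + sqrt(7) ≈ 4.6458

f''(x) = -28/(x^3 - 6*x^2 + 12*x - 8)
Second-derivative test at each critical point:
  f''(-0.6458) = 1.5119 > 0 → local minimum
  f''(4.6458) = -1.5119 < 0 → local maximum

Critical points: x = 2 - sqrt(7) ≈ -0.6458 (local minimum); x = 2 + sqrt(7) ≈ 4.6458 (local maximum)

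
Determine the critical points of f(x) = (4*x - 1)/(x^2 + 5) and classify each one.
f'(x) = 2*(-2*x^2 + x + 10)/(x^4 + 10*x^2 + 25)

Solve f'(x) = 0:
  f'(x) = -2*(x + 2)*(2*x - 5)/(x^2 + 5)^2; the denominator is positive wherever f is defined, so f'(x) = 0 ⇔ -4*x^2 + 2*x + 20 = 0.
  Factor: -4*x^2 + 2*x + 20 = -2*(x + 2)*(2*x - 5) = 0.
  ⇒ x = -2, 5/2

f''(x) = 2*(4*x^2*(4*x - 1) + (1 - 12*x)*(x^2 + 5))/(x^2 + 5)^3
Second-derivative test at each critical point:
  f''(-2) = 2/9 > 0 → local minimum
  f''(5/2) = -32/225 < 0 → local maximum

Critical points: x = -2 (local minimum); x = 5/2 (local maximum)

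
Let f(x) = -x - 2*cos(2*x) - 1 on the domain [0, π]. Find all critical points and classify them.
f'(x) = 4*sin(2*x) - 1

Solve f'(x) = 0 on [0, π]:
  f'(x) = 0 ⇔ sin(2*x) = 1/4, i.e. 2*x = arcsin(1/4) + 2nπ or 2*x = π − arcsin(1/4) + 2nπ; keep the solutions lying in [0, π].
  ⇒ x = asin(1/4)/2 ≈ 0.1263, -asin(1/4)/2 + pi/2 ≈ 1.4445

f''(x) = 8*cos(2*x)
Second-derivative test at each critical point:
  f''(0.1263) = 7.7460 > 0 → local minimum
  f''(1.4445) = -7.7460 < 0 → local maximum

Critical points: x = asin(1/4)/2 ≈ 0.1263 (local minimum); x = -asin(1/4)/2 + pi/2 ≈ 1.4445 (local maximum)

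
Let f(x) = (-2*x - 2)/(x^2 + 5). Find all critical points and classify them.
f'(x) = 2*(-x^2 + 2*x*(x + 1) - 5)/(x^2 + 5)^2

Solve f'(x) = 0:
  f'(x) = 2*(x^2 + 2*x - 5)/(x^2 + 5)^2; the denominator is positive wherever f is defined, so f'(x) = 0 ⇔ 2*x^2 + 4*x - 10 = 0.
  Factor: 2*x^2 + 4*x - 10 = 2*(x^2 + 2*x - 5); x^2 + 2*x - 5 = 0 has no rational roots; quadratic formula: x = (-2 ± √24)/2.
  ⇒ x = -sqrt(6) - 1 ≈ -3.4495, -1 + sqrt(6) ≈ 1.4495

f''(x) = 4*(-4*x^2*(x + 1) + (3*x + 1)*(x^2 + 5))/(x^2 + 5)^3
Second-derivative test at each critical point:
  f''(-3.4495) = -0.0343 < 0 → local maximum
  f''(1.4495) = 0.1943 > 0 → local minimum

Critical points: x = -sqrt(6) - 1 ≈ -3.4495 (local maximum); x = -1 + sqrt(6) ≈ 1.4495 (local minimum)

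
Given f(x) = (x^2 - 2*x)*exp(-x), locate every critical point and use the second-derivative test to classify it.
f'(x) = (-x^2 + 4*x - 2)*exp(-x)

Solve f'(x) = 0:
  f'(x) = (-x^2 + 4*x - 2)·exp(-x) and exp(-x) > 0 for every x, so f'(x) = 0 ⇔ -x^2 + 4*x - 2 = 0.
  x^2 - 4*x + 2 = 0 has no rational roots; quadratic formula: x = (4 ± √8)/2.
  ⇒ x = 2 - sqrt(2) ≈ 0.5858, sqrt(2) + 2 ≈ 3.4142

f''(x) = (x^2 - 6*x + 6)*exp(-x)
Second-derivative test at each critical point:
  f''(0.5858) = 1.5745 > 0 → local minimum
  f''(3.4142) = -0.0931 < 0 → local maximum

Critical points: x = 2 - sqrt(2) ≈ 0.5858 (local minimum); x = sqrt(2) + 2 ≈ 3.4142 (local maximum)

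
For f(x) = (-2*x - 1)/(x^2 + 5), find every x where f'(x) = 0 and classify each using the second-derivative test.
f'(x) = 2*(x^2 + x - 5)/(x^4 + 10*x^2 + 25)

Solve f'(x) = 0:
  f'(x) = 2*(x^2 + x - 5)/(x^2 + 5)^2; the denominator is positive wherever f is defined, so f'(x) = 0 ⇔ 2*x^2 + 2*x - 10 = 0.
  Factor: 2*x^2 + 2*x - 10 = 2*(x^2 + x - 5); x^2 + x - 5 = 0 has no rational roots; quadratic formula: x = (-1 ± √21)/2.
  ⇒ x = -sqrt(21)/2 - 1/2 ≈ -2.7913, -1/2 + sqrt(21)/2 ≈ 1.7913

f''(x) = 2*(-4*x^2*(2*x + 1) + (6*x + 1)*(x^2 + 5))/(x^2 + 5)^3
Second-derivative test at each critical point:
  f''(-2.7913) = -0.0560 < 0 → local maximum
  f''(1.7913) = 0.1360 > 0 → local minimum

Critical points: x = -sqrt(21)/2 - 1/2 ≈ -2.7913 (local maximum); x = -1/2 + sqrt(21)/2 ≈ 1.7913 (local minimum)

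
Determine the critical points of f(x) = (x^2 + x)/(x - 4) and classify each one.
f'(x) = (x^2 - 8*x - 4)/(x^2 - 8*x + 16)

Solve f'(x) = 0:
  f'(x) = (x^2 - 8*x - 4)/(x - 4)^2; the denominator is positive wherever f is defined, so f'(x) = 0 ⇔ x^2 - 8*x - 4 = 0.
  x^2 - 8*x - 4 = 0 has no rational roots; quadratic formula: x = (8 ± √80)/2.
  ⇒ x = 4 - 2*sqrt(5) ≈ -0.4721, 4 + 2*sqrt(5) ≈ 8.4721

f''(x) = 40/(x^3 - 12*x^2 + 48*x - 64)
Second-derivative test at each critical point:
  f''(-0.4721) = -0.4472 < 0 → local maximum
  f''(8.4721) = 0.4472 > 0 → local minimum

Critical points: x = 4 - 2*sqrt(5) ≈ -0.4721 (local maximum); x = 4 + 2*sqrt(5) ≈ 8.4721 (local minimum)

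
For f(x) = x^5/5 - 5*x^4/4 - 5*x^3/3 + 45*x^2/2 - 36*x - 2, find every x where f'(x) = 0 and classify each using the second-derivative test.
f'(x) = x^4 - 5*x^3 - 5*x^2 + 45*x - 36

Solve f'(x) = 0:
  Factor: x^4 - 5*x^3 - 5*x^2 + 45*x - 36 = (x - 4)*(x - 3)*(x - 1)*(x + 3) = 0.
  ⇒ x = -3, 1, 3, 4

f''(x) = 4*x^3 - 15*x^2 - 10*x + 45
Second-derivative test at each critical point:
  f''(-3) = -168 < 0 → local maximum
  f''(1) = 24 > 0 → local minimum
  f''(3) = -12 < 0 → local maximum
  f''(4) = 21 > 0 → local minimum

Critical points: x = -3 (local maximum); x = 1 (local minimum); x = 3 (local maximum); x = 4 (local minimum)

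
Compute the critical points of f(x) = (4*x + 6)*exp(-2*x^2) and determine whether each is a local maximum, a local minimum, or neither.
f'(x) = 4*(-2*x*(2*x + 3) + 1)*exp(-2*x^2)

Solve f'(x) = 0:
  f'(x) = (-16*x^2 - 24*x + 4)·exp(-2*x^2) and exp(-2*x^2) > 0 for every x, so f'(x) = 0 ⇔ -16*x^2 - 24*x + 4 = 0.
  Factor: -16*x^2 - 24*x + 4 = -4*(4*x^2 + 6*x - 1); 4*x^2 + 6*x - 1 = 0 has no rational roots; quadratic formula: x = (-6 ± √52)/8.
  ⇒ x = -sqrt(13)/4 - 3/4 ≈ -1.6514, -3/4 + sqrt(13)/4 ≈ 0.1514

f''(x) = 8*(4*x^2*(2*x + 3) - 6*x - 3)*exp(-2*x^2)
Second-derivative test at each critical point:
  f''(-1.6514) = 0.1234 > 0 → local minimum
  f''(0.1514) = -27.5521 < 0 → local maximum

Critical points: x = -sqrt(13)/4 - 3/4 ≈ -1.6514 (local minimum); x = -3/4 + sqrt(13)/4 ≈ 0.1514 (local maximum)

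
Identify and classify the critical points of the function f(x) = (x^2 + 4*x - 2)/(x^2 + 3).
f'(x) = 2*(-2*x^2 + 5*x + 6)/(x^4 + 6*x^2 + 9)

Solve f'(x) = 0:
  f'(x) = -2*(2*x^2 - 5*x - 6)/(x^2 + 3)^2; the denominator is positive wherever f is defined, so f'(x) = 0 ⇔ -4*x^2 + 10*x + 12 = 0.
  Factor: -4*x^2 + 10*x + 12 = -2*(2*x^2 - 5*x - 6); 2*x^2 - 5*x - 6 = 0 has no rational roots; quadratic formula: x = (5 ± √73)/4.
  ⇒ x = 5/4 - sqrt(73)/4 ≈ -0.8860, 5/4 + sqrt(73)/4 ≈ 3.3860

f''(x) = 2*(4*x^3 - 15*x^2 - 36*x + 15)/(x^6 + 9*x^4 + 27*x^2 + 27)
Second-derivative test at each critical point:
  f''(-0.8860) = 1.1928 > 0 → local minimum
  f''(3.3860) = -0.0817 < 0 → local maximum

Critical points: x = 5/4 - sqrt(73)/4 ≈ -0.8860 (local minimum); x = 5/4 + sqrt(73)/4 ≈ 3.3860 (local maximum)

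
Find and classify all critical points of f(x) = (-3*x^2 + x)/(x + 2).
f'(x) = (-3*x^2 - 12*x + 2)/(x^2 + 4*x + 4)

Solve f'(x) = 0:
  f'(x) = -(3*x^2 + 12*x - 2)/(x + 2)^2; the denominator is positive wherever f is defined, so f'(x) = 0 ⇔ -3*x^2 - 12*x + 2 = 0.
  3*x^2 + 12*x - 2 = 0 has no rational roots; quadratic formula: x = (-12 ± √168)/6.
  ⇒ x = -sqrt(42)/3 - 2 ≈ -4.1602, -2 + sqrt(42)/3 ≈ 0.1602

f''(x) = -28/(x^3 + 6*x^2 + 12*x + 8)
Second-derivative test at each critical point:
  f''(-4.1602) = 2.7775 > 0 → local minimum
  f''(0.1602) = -2.7775 < 0 → local maximum

Critical points: x = -sqrt(42)/3 - 2 ≈ -4.1602 (local minimum); x = -2 + sqrt(42)/3 ≈ 0.1602 (local maximum)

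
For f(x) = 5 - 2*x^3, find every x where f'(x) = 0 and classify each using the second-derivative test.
f'(x) = -6*x^2

Solve f'(x) = 0:
  ⇒ x = 0

f''(x) = -12*x
Second-derivative test at each critical point:
  f''(0) = 0, so the second-derivative test is inconclusive; use the first-derivative test: f'(-1/4) = -0.3750, f'(1/4) = -0.3750 — f' is negative on both sides (no sign change) → neither a local maximum nor a local minimum

Critical points: x = 0 (neither)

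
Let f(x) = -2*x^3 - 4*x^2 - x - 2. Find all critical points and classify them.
f'(x) = -6*x^2 - 8*x - 1

Solve f'(x) = 0:
  6*x^2 + 8*x + 1 = 0 has no rational roots; quadratic formula: x = (-8 ± √40)/12.
  ⇒ x = -2/3 - sqrt(10)/6 ≈ -1.1937, -2/3 + sqrt(10)/6 ≈ -0.1396

f''(x) = -12*x - 8
Second-derivative test at each critical point:
  f''(-1.1937) = 6.3246 > 0 → local minimum
  f''(-0.1396) = -6.3246 < 0 → local maximum

Critical points: x = -2/3 - sqrt(10)/6 ≈ -1.1937 (local minimum); x = -2/3 + sqrt(10)/6 ≈ -0.1396 (local maximum)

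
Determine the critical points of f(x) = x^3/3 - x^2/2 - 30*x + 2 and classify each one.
f'(x) = x^2 - x - 30

Solve f'(x) = 0:
  Factor: x^2 - x - 30 = (x - 6)*(x + 5) = 0.
  ⇒ x = -5, 6

f''(x) = 2*x - 1
Second-derivative test at each critical point:
  f''(-5) = -11 < 0 → local maximum
  f''(6) = 11 > 0 → local minimum

Critical points: x = -5 (local maximum); x = 6 (local minimum)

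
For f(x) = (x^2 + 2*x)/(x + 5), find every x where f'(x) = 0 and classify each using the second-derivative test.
f'(x) = (x^2 + 10*x + 10)/(x^2 + 10*x + 25)

Solve f'(x) = 0:
  f'(x) = (x^2 + 10*x + 10)/(x + 5)^2; the denominator is positive wherever f is defined, so f'(x) = 0 ⇔ x^2 + 10*x + 10 = 0.
  x^2 + 10*x + 10 = 0 has no rational roots; quadratic formula: x = (-10 ± √60)/2.
  ⇒ x = -5 - sqrt(15) ≈ -8.8730, -5 + sqrt(15) ≈ -1.1270

f''(x) = 30/(x^3 + 15*x^2 + 75*x + 125)
Second-derivative test at each critical point:
  f''(-8.8730) = -0.5164 < 0 → local maximum
  f''(-1.1270) = 0.5164 > 0 → local minimum

Critical points: x = -5 - sqrt(15) ≈ -8.8730 (local maximum); x = -5 + sqrt(15) ≈ -1.1270 (local minimum)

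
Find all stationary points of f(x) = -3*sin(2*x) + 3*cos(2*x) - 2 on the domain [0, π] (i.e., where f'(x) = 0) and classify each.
f'(x) = -6*sqrt(2)*sin(2*x + pi/4)

Solve f'(x) = 0 on [0, π]:
  f'(x) = 0 ⇔ -3*cos(2*x) = 3*sin(2*x) ⇔ tan(2*x) = -1, i.e. 2*x = arctan(-1) + nπ; keep the solutions lying in [0, π].
  ⇒ x = 3*pi/8 ≈ 1.1781, 7*pi/8 ≈ 2.7489

f''(x) = -12*sqrt(2)*cos(2*x + pi/4)
Second-derivative test at each critical point:
  f''(1.1781) = 16.9706 > 0 → local minimum
  f''(2.7489) = -16.9706 < 0 → local maximum

Critical points: x = 3*pi/8 ≈ 1.1781 (local minimum); x = 7*pi/8 ≈ 2.7489 (local maximum)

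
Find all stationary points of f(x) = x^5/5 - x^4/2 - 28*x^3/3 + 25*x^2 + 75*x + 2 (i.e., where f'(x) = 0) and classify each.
f'(x) = x^4 - 2*x^3 - 28*x^2 + 50*x + 75

Solve f'(x) = 0:
  Factor: x^4 - 2*x^3 - 28*x^2 + 50*x + 75 = (x - 5)*(x - 3)*(x + 1)*(x + 5) = 0.
  ⇒ x = -5, -1, 3, 5

f''(x) = 4*x^3 - 6*x^2 - 56*x + 50
Second-derivative test at each critical point:
  f''(-5) = -320 < 0 → local maximum
  f''(-1) = 96 > 0 → local minimum
  f''(3) = -64 < 0 → local maximum
  f''(5) = 120 > 0 → local minimum

Critical points: x = -5 (local maximum); x = -1 (local minimum); x = 3 (local maximum); x = 5 (local minimum)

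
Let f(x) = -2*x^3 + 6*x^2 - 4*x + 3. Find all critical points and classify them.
f'(x) = -6*x^2 + 12*x - 4

Solve f'(x) = 0:
  Factor: -6*x^2 + 12*x - 4 = -2*(3*x^2 - 6*x + 2); 3*x^2 - 6*x + 2 = 0 has no rational roots; quadratic formula: x = (6 ± √12)/6.
  ⇒ x = 1 - sqrt(3)/3 ≈ 0.4226, sqrt(3)/3 + 1 ≈ 1.5774

f''(x) = 12 - 12*x
Second-derivative test at each critical point:
  f''(0.4226) = 6.9282 > 0 → local minimum
  f''(1.5774) = -6.9282 < 0 → local maximum

Critical points: x = 1 - sqrt(3)/3 ≈ 0.4226 (local minimum); x = sqrt(3)/3 + 1 ≈ 1.5774 (local maximum)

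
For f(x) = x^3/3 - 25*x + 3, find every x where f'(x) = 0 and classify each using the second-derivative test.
f'(x) = x^2 - 25

Solve f'(x) = 0:
  Factor: x^2 - 25 = (x - 5)*(x + 5) = 0.
  ⇒ x = -5, 5

f''(x) = 2*x
Second-derivative test at each critical point:
  f''(-5) = -10 < 0 → local maximum
  f''(5) = 10 > 0 → local minimum

Critical points: x = -5 (local maximum); x = 5 (local minimum)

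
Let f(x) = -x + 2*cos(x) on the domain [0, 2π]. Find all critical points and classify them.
f'(x) = -2*sin(x) - 1

Solve f'(x) = 0 on [0, 2π]:
  f'(x) = 0 ⇔ sin(x) = -1/2, i.e. x = arcsin(-1/2) + 2nπ or x = π − arcsin(-1/2) + 2nπ; keep the solutions lying in [0, 2π].
  ⇒ x = 7*pi/6 ≈ 3.6652, 11*pi/6 ≈ 5.7596

f''(x) = -2*cos(x)
Second-derivative test at each critical point:
  f''(3.6652) = 1.7321 > 0 → local minimum
  f''(5.7596) = -1.7321 < 0 → local maximum

Critical points: x = 7*pi/6 ≈ 3.6652 (local minimum); x = 11*pi/6 ≈ 5.7596 (local maximum)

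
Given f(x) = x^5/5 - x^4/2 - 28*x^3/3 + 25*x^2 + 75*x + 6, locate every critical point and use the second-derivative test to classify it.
f'(x) = x^4 - 2*x^3 - 28*x^2 + 50*x + 75

Solve f'(x) = 0:
  Factor: x^4 - 2*x^3 - 28*x^2 + 50*x + 75 = (x - 5)*(x - 3)*(x + 1)*(x + 5) = 0.
  ⇒ x = -5, -1, 3, 5

f''(x) = 4*x^3 - 6*x^2 - 56*x + 50
Second-derivative test at each critical point:
  f''(-5) = -320 < 0 → local maximum
  f''(-1) = 96 > 0 → local minimum
  f''(3) = -64 < 0 → local maximum
  f''(5) = 120 > 0 → local minimum

Critical points: x = -5 (local maximum); x = -1 (local minimum); x = 3 (local maximum); x = 5 (local minimum)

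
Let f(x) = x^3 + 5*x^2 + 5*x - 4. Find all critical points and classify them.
f'(x) = 3*x^2 + 10*x + 5

Solve f'(x) = 0:
  3*x^2 + 10*x + 5 = 0 has no rational roots; quadratic formula: x = (-10 ± √40)/6.
  ⇒ x = -5/3 - sqrt(10)/3 ≈ -2.7208, -5/3 + sqrt(10)/3 ≈ -0.6126

f''(x) = 6*x + 10
Second-derivative test at each critical point:
  f''(-2.7208) = -6.3246 < 0 → local maximum
  f''(-0.6126) = 6.3246 > 0 → local minimum

Critical points: x = -5/3 - sqrt(10)/3 ≈ -2.7208 (local maximum); x = -5/3 + sqrt(10)/3 ≈ -0.6126 (local minimum)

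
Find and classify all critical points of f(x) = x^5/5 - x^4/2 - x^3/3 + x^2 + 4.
f'(x) = x*(x^3 - 2*x^2 - x + 2)

Solve f'(x) = 0:
  Factor: x^4 - 2*x^3 - x^2 + 2*x = x*(x - 2)*(x - 1)*(x + 1) = 0.
  ⇒ x = -1, 0, 1, 2

f''(x) = 4*x^3 - 6*x^2 - 2*x + 2
Second-derivative test at each critical point:
  f''(-1) = -6 < 0 → local maximum
  f''(0) = 2 > 0 → local minimum
  f''(1) = -2 < 0 → local maximum
  f''(2) = 6 > 0 → local minimum

Critical points: x = -1 (local maximum); x = 0 (local minimum); x = 1 (local maximum); x = 2 (local minimum)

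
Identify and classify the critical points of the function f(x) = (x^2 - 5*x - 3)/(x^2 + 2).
f'(x) = 5*(x^2 + 2*x - 2)/(x^4 + 4*x^2 + 4)

Solve f'(x) = 0:
  f'(x) = 5*(x^2 + 2*x - 2)/(x^2 + 2)^2; the denominator is positive wherever f is defined, so f'(x) = 0 ⇔ 5*x^2 + 10*x - 10 = 0.
  Factor: 5*x^2 + 10*x - 10 = 5*(x^2 + 2*x - 2); x^2 + 2*x - 2 = 0 has no rational roots; quadratic formula: x = (-2 ± √12)/2.
  ⇒ x = -sqrt(3) - 1 ≈ -2.7321, -1 + sqrt(3) ≈ 0.7321

f''(x) = 10*(-x^3 - 3*x^2 + 6*x + 2)/(x^6 + 6*x^4 + 12*x^2 + 8)
Second-derivative test at each critical point:
  f''(-2.7321) = -0.1934 < 0 → local maximum
  f''(0.7321) = 2.6934 > 0 → local minimum

Critical points: x = -sqrt(3) - 1 ≈ -2.7321 (local maximum); x = -1 + sqrt(3) ≈ 0.7321 (local minimum)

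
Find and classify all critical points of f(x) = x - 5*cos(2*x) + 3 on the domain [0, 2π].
f'(x) = 10*sin(2*x) + 1

Solve f'(x) = 0 on [0, 2π]:
  f'(x) = 0 ⇔ sin(2*x) = -1/10, i.e. 2*x = arcsin(-1/10) + 2nπ or 2*x = π − arcsin(-1/10) + 2nπ; keep the solutions lying in [0, 2π].
  ⇒ x = asin(1/10)/2 + pi/2 ≈ 1.6209, pi - asin(1/10)/2 ≈ 3.0915, asin(1/10)/2 + 3*pi/2 ≈ 4.7625, -asin(1/10)/2 + 2*pi ≈ 6.2331

f''(x) = 20*cos(2*x)
Second-derivative test at each critical point:
  f''(1.6209) = -19.8997 < 0 → local maximum
  f''(3.0915) = 19.8997 > 0 → local minimum
  f''(4.7625) = -19.8997 < 0 → local maximum
  f''(6.2331) = 19.8997 > 0 → local minimum

Critical points: x = asin(1/10)/2 + pi/2 ≈ 1.6209 (local maximum); x = pi - asin(1/10)/2 ≈ 3.0915 (local minimum); x = asin(1/10)/2 + 3*pi/2 ≈ 4.7625 (local maximum); x = -asin(1/10)/2 + 2*pi ≈ 6.2331 (local minimum)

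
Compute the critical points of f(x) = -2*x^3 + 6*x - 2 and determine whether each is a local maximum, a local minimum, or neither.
f'(x) = 6 - 6*x^2

Solve f'(x) = 0:
  Factor: 6 - 6*x^2 = -6*(x - 1)*(x + 1) = 0.
  ⇒ x = -1, 1

f''(x) = -12*x
Second-derivative test at each critical point:
  f''(-1) = 12 > 0 → local minimum
  f''(1) = -12 < 0 → local maximum

Critical points: x = -1 (local minimum); x = 1 (local maximum)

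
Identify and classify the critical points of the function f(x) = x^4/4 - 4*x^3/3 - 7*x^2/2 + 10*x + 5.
f'(x) = x^3 - 4*x^2 - 7*x + 10

Solve f'(x) = 0:
  Factor: x^3 - 4*x^2 - 7*x + 10 = (x - 5)*(x - 1)*(x + 2) = 0.
  ⇒ x = -2, 1, 5

f''(x) = 3*x^2 - 8*x - 7
Second-derivative test at each critical point:
  f''(-2) = 21 > 0 → local minimum
  f''(1) = -12 < 0 → local maximum
  f''(5) = 28 > 0 → local minimum

Critical points: x = -2 (local minimum); x = 1 (local maximum); x = 5 (local minimum)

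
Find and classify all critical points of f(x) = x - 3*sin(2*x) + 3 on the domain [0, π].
f'(x) = 1 - 6*cos(2*x)

Solve f'(x) = 0 on [0, π]:
  f'(x) = 0 ⇔ cos(2*x) = 1/6, i.e. 2*x = ±arccos(1/6) + 2nπ; keep the solutions lying in [0, π].
  ⇒ x = acos(1/6)/2 ≈ 0.7017, pi - acos(1/6)/2 ≈ 2.4399

f''(x) = 12*sin(2*x)
Second-derivative test at each critical point:
  f''(0.7017) = 11.8322 > 0 → local minimum
  f''(2.4399) = -11.8322 < 0 → local maximum

Critical points: x = acos(1/6)/2 ≈ 0.7017 (local minimum); x = pi - acos(1/6)/2 ≈ 2.4399 (local maximum)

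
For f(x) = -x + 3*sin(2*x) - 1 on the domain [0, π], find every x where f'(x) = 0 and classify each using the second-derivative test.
f'(x) = 6*cos(2*x) - 1

Solve f'(x) = 0 on [0, π]:
  f'(x) = 0 ⇔ cos(2*x) = 1/6, i.e. 2*x = ±arccos(1/6) + 2nπ; keep the solutions lying in [0, π].
  ⇒ x = acos(1/6)/2 ≈ 0.7017, pi - acos(1/6)/2 ≈ 2.4399

f''(x) = -12*sin(2*x)
Second-derivative test at each critical point:
  f''(0.7017) = -11.8322 < 0 → local maximum
  f''(2.4399) = 11.8322 > 0 → local minimum

Critical points: x = acos(1/6)/2 ≈ 0.7017 (local maximum); x = pi - acos(1/6)/2 ≈ 2.4399 (local minimum)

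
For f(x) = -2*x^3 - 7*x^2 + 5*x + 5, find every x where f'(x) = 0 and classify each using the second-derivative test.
f'(x) = -6*x^2 - 14*x + 5

Solve f'(x) = 0:
  6*x^2 + 14*x - 5 = 0 has no rational roots; quadratic formula: x = (-14 ± √316)/12.
  ⇒ x = -sqrt(79)/6 - 7/6 ≈ -2.6480, -7/6 + sqrt(79)/6 ≈ 0.3147

f''(x) = -12*x - 14
Second-derivative test at each critical point:
  f''(-2.6480) = 17.7764 > 0 → local minimum
  f''(0.3147) = -17.7764 < 0 → local maximum

Critical points: x = -sqrt(79)/6 - 7/6 ≈ -2.6480 (local minimum); x = -7/6 + sqrt(79)/6 ≈ 0.3147 (local maximum)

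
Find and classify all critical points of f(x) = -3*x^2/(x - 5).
f'(x) = 3*x*(10 - x)/(x - 5)^2

Solve f'(x) = 0:
  f'(x) = -3*x*(x - 10)/(x - 5)^2; the denominator is positive wherever f is defined, so f'(x) = 0 ⇔ -3*x^2 + 30*x = 0.
  Factor: -3*x^2 + 30*x = -3*x*(x - 10) = 0.
  ⇒ x = 0, 10

f''(x) = -150/(x^3 - 15*x^2 + 75*x - 125)
Second-derivative test at each critical point:
  f''(0) = 6/5 > 0 → local minimum
  f''(10) = -6/5 < 0 → local maximum

Critical points: x = 0 (local minimum); x = 10 (local maximum)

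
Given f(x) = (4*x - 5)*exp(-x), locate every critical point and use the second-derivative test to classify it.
f'(x) = (9 - 4*x)*exp(-x)

Solve f'(x) = 0:
  f'(x) = (9 - 4*x)·exp(-x) and exp(-x) > 0 for every x, so f'(x) = 0 ⇔ 9 - 4*x = 0.
  9 - 4*x = 0.
  ⇒ x = 9/4

f''(x) = (4*x - 13)*exp(-x)
Second-derivative test at each critical point:
  f''(9/4) = -0.4216 < 0 → local maximum

Critical points: x = 9/4 (local maximum)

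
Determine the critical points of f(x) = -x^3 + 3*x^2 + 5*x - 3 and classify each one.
f'(x) = -3*x^2 + 6*x + 5

Solve f'(x) = 0:
  3*x^2 - 6*x - 5 = 0 has no rational roots; quadratic formula: x = (6 ± √96)/6.
  ⇒ x = 1 - 2*sqrt(6)/3 ≈ -0.6330, 1 + 2*sqrt(6)/3 ≈ 2.6330

f''(x) = 6 - 6*x
Second-derivative test at each critical point:
  f''(-0.6330) = 9.7980 > 0 → local minimum
  f''(2.6330) = -9.7980 < 0 → local maximum

Critical points: x = 1 - 2*sqrt(6)/3 ≈ -0.6330 (local minimum); x = 1 + 2*sqrt(6)/3 ≈ 2.6330 (local maximum)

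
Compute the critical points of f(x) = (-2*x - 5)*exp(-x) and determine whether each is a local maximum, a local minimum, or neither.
f'(x) = (2*x + 3)*exp(-x)

Solve f'(x) = 0:
  f'(x) = (2*x + 3)·exp(-x) and exp(-x) > 0 for every x, so f'(x) = 0 ⇔ 2*x + 3 = 0.
  2*x + 3 = 0.
  ⇒ x = -3/2

f''(x) = (-2*x - 1)*exp(-x)
Second-derivative test at each critical point:
  f''(-3/2) = 8.9634 > 0 → local minimum

Critical points: x = -3/2 (local minimum)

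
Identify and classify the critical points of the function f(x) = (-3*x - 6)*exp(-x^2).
f'(x) = 3*(2*x*(x + 2) - 1)*exp(-x^2)

Solve f'(x) = 0:
  f'(x) = (6*x^2 + 12*x - 3)·exp(-x^2) and exp(-x^2) > 0 for every x, so f'(x) = 0 ⇔ 6*x^2 + 12*x - 3 = 0.
  Factor: 6*x^2 + 12*x - 3 = 3*(2*x^2 + 4*x - 1); 2*x^2 + 4*x - 1 = 0 has no rational roots; quadratic formula: x = (-4 ± √24)/4.
  ⇒ x = -sqrt(6)/2 - 1 ≈ -2.2247, -1 + sqrt(6)/2 ≈ 0.2247

f''(x) = 6*(-2*x^2*(x + 2) + 3*x + 2)*exp(-x^2)
Second-derivative test at each critical point:
  f''(-2.2247) = -0.1042 < 0 → local maximum
  f''(0.2247) = 13.9730 > 0 → local minimum

Critical points: x = -sqrt(6)/2 - 1 ≈ -2.2247 (local maximum); x = -1 + sqrt(6)/2 ≈ 0.2247 (local minimum)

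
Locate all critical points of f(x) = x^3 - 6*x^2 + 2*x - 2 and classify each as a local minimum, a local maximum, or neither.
f'(x) = 3*x^2 - 12*x + 2

Solve f'(x) = 0:
  3*x^2 - 12*x + 2 = 0 has no rational roots; quadratic formula: x = (12 ± √120)/6.
  ⇒ x = 2 - sqrt(30)/3 ≈ 0.1743, sqrt(30)/3 + 2 ≈ 3.8257

f''(x) = 6*x - 12
Second-derivative test at each critical point:
  f''(0.1743) = -10.9545 < 0 → local maximum
  f''(3.8257) = 10.9545 > 0 → local minimum

Critical points: x = 2 - sqrt(30)/3 ≈ 0.1743 (local maximum); x = sqrt(30)/3 + 2 ≈ 3.8257 (local minimum)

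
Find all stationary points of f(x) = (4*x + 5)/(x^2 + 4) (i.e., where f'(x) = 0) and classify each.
f'(x) = 2*(-2*x^2 - 5*x + 8)/(x^4 + 8*x^2 + 16)

Solve f'(x) = 0:
  f'(x) = -2*(2*x^2 + 5*x - 8)/(x^2 + 4)^2; the denominator is positive wherever f is defined, so f'(x) = 0 ⇔ -4*x^2 - 10*x + 16 = 0.
  Factor: -4*x^2 - 10*x + 16 = -2*(2*x^2 + 5*x - 8); 2*x^2 + 5*x - 8 = 0 has no rational roots; quadratic formula: x = (-5 ± √89)/4.
  ⇒ x = -sqrt(89)/4 - 5/4 ≈ -3.6085, -5/4 + sqrt(89)/4 ≈ 1.1085

f''(x) = 2*(4*x^2*(4*x + 5) - (12*x + 5)*(x^2 + 4))/(x^2 + 4)^3
Second-derivative test at each critical point:
  f''(-3.6085) = 0.0651 > 0 → local minimum
  f''(1.1085) = -0.6901 < 0 → local maximum

Critical points: x = -sqrt(89)/4 - 5/4 ≈ -3.6085 (local minimum); x = -5/4 + sqrt(89)/4 ≈ 1.1085 (local maximum)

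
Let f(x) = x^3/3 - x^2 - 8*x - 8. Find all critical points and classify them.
f'(x) = x^2 - 2*x - 8

Solve f'(x) = 0:
  Factor: x^2 - 2*x - 8 = (x - 4)*(x + 2) = 0.
  ⇒ x = -2, 4

f''(x) = 2*x - 2
Second-derivative test at each critical point:
  f''(-2) = -6 < 0 → local maximum
  f''(4) = 6 > 0 → local minimum

Critical points: x = -2 (local maximum); x = 4 (local minimum)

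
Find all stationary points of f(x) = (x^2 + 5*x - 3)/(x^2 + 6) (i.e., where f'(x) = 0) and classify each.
f'(x) = (-5*x^2 + 18*x + 30)/(x^4 + 12*x^2 + 36)

Solve f'(x) = 0:
  f'(x) = -(5*x^2 - 18*x - 30)/(x^2 + 6)^2; the denominator is positive wherever f is defined, so f'(x) = 0 ⇔ -5*x^2 + 18*x + 30 = 0.
  5*x^2 - 18*x - 30 = 0 has no rational roots; quadratic formula: x = (18 ± √924)/10.
  ⇒ x = 9/5 - sqrt(231)/5 ≈ -1.2397, 9/5 + sqrt(231)/5 ≈ 4.8397

f''(x) = 2*(5*x^3 - 27*x^2 - 90*x + 54)/(x^6 + 18*x^4 + 108*x^2 + 216)
Second-derivative test at each critical point:
  f''(-1.2397) = 0.5351 > 0 → local minimum
  f''(4.8397) = -0.0351 < 0 → local maximum

Critical points: x = 9/5 - sqrt(231)/5 ≈ -1.2397 (local minimum); x = 9/5 + sqrt(231)/5 ≈ 4.8397 (local maximum)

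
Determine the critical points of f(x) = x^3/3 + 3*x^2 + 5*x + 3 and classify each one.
f'(x) = x^2 + 6*x + 5

Solve f'(x) = 0:
  Factor: x^2 + 6*x + 5 = (x + 1)*(x + 5) = 0.
  ⇒ x = -5, -1

f''(x) = 2*x + 6
Second-derivative test at each critical point:
  f''(-5) = -4 < 0 → local maximum
  f''(-1) = 4 > 0 → local minimum

Critical points: x = -5 (local maximum); x = -1 (local minimum)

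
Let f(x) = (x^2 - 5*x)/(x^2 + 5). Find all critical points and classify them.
f'(x) = 5*(x^2 + 2*x - 5)/(x^4 + 10*x^2 + 25)

Solve f'(x) = 0:
  f'(x) = 5*(x^2 + 2*x - 5)/(x^2 + 5)^2; the denominator is positive wherever f is defined, so f'(x) = 0 ⇔ 5*x^2 + 10*x - 25 = 0.
  Factor: 5*x^2 + 10*x - 25 = 5*(x^2 + 2*x - 5); x^2 + 2*x - 5 = 0 has no rational roots; quadratic formula: x = (-2 ± √24)/2.
  ⇒ x = -sqrt(6) - 1 ≈ -3.4495, -1 + sqrt(6) ≈ 1.4495

f''(x) = 10*(-x^3 - 3*x^2 + 15*x + 5)/(x^6 + 15*x^4 + 75*x^2 + 125)
Second-derivative test at each critical point:
  f''(-3.4495) = -0.0858 < 0 → local maximum
  f''(1.4495) = 0.4858 > 0 → local minimum

Critical points: x = -sqrt(6) - 1 ≈ -3.4495 (local maximum); x = -1 + sqrt(6) ≈ 1.4495 (local minimum)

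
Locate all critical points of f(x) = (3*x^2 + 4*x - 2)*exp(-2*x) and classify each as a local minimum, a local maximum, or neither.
f'(x) = 2*(-3*x^2 - x + 4)*exp(-2*x)

Solve f'(x) = 0:
  f'(x) = (-6*x^2 - 2*x + 8)·exp(-2*x) and exp(-2*x) > 0 for every x, so f'(x) = 0 ⇔ -6*x^2 - 2*x + 8 = 0.
  Factor: -6*x^2 - 2*x + 8 = -2*(x - 1)*(3*x + 4) = 0.
  ⇒ x = -4/3, 1

f''(x) = 2*(6*x^2 - 4*x - 9)*exp(-2*x)
Second-derivative test at each critical point:
  f''(-4/3) = 201.4868 > 0 → local minimum
  f''(1) = -1.8947 < 0 → local maximum

Critical points: x = -4/3 (local minimum); x = 1 (local maximum)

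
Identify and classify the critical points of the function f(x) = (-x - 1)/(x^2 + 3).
f'(x) = (-x^2 + 2*x*(x + 1) - 3)/(x^2 + 3)^2

Solve f'(x) = 0:
  f'(x) = (x - 1)*(x + 3)/(x^2 + 3)^2; the denominator is positive wherever f is defined, so f'(x) = 0 ⇔ x^2 + 2*x - 3 = 0.
  Factor: x^2 + 2*x - 3 = (x - 1)*(x + 3) = 0.
  ⇒ x = -3, 1

f''(x) = 2*(-4*x^2*(x + 1) + (3*x + 1)*(x^2 + 3))/(x^2 + 3)^3
Second-derivative test at each critical point:
  f''(-3) = -1/36 < 0 → local maximum
  f''(1) = 1/4 > 0 → local minimum

Critical points: x = -3 (local maximum); x = 1 (local minimum)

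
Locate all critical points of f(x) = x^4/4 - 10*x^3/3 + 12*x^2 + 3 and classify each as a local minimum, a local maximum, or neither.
f'(x) = x*(x^2 - 10*x + 24)

Solve f'(x) = 0:
  Factor: x^3 - 10*x^2 + 24*x = x*(x - 6)*(x - 4) = 0.
  ⇒ x = 0, 4, 6

f''(x) = 3*x^2 - 20*x + 24
Second-derivative test at each critical point:
  f''(0) = 24 > 0 → local minimum
  f''(4) = -8 < 0 → local maximum
  f''(6) = 12 > 0 → local minimum

Critical points: x = 0 (local minimum); x = 4 (local maximum); x = 6 (local minimum)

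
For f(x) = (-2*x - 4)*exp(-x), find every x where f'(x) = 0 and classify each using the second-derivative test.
f'(x) = 2*(x + 1)*exp(-x)

Solve f'(x) = 0:
  f'(x) = (2*x + 2)·exp(-x) and exp(-x) > 0 for every x, so f'(x) = 0 ⇔ 2*x + 2 = 0.
  Factor: 2*x + 2 = 2*(x + 1) = 0.
  ⇒ x = -1

f''(x) = -2*x*exp(-x)
Second-derivative test at each critical point:
  f''(-1) = 5.4366 > 0 → local minimum

Critical points: x = -1 (local minimum)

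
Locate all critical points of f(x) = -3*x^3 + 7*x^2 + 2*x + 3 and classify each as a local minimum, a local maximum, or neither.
f'(x) = -9*x^2 + 14*x + 2

Solve f'(x) = 0:
  9*x^2 - 14*x - 2 = 0 has no rational roots; quadratic formula: x = (14 ± √268)/18.
  ⇒ x = 7/9 - sqrt(67)/9 ≈ -0.1317, 7/9 + sqrt(67)/9 ≈ 1.6873

f''(x) = 14 - 18*x
Second-derivative test at each critical point:
  f''(-0.1317) = 16.3707 > 0 → local minimum
  f''(1.6873) = -16.3707 < 0 → local maximum

Critical points: x = 7/9 - sqrt(67)/9 ≈ -0.1317 (local minimum); x = 7/9 + sqrt(67)/9 ≈ 1.6873 (local maximum)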